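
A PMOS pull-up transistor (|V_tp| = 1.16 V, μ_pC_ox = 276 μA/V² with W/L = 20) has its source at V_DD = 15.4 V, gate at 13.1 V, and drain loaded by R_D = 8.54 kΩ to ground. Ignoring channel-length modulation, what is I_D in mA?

I_D = 1.76 mA

V_SG = V_DD − V_G = 15.4 − 13.1 = 2.3 V, so V_ov = 2.3 − 1.16 = 1.14 V.
k_p = μ_pC_ox · (W/L) = 5.52 mA/V².
Assume saturation: I_D = ½ k_p V_ov² = 0.5 × 5.52 × 1.14² = 3.59 mA, giving V_SD = V_DD − I_D R_D = 15.4 − 3.59 × 8.54 = -15.2 V.
But -15.2 V < V_ov = 1.14 V, so the device is actually in triode.
In triode I_D = k_p[V_ov V_SD − ½ V_SD²] and I_D = (V_DD − V_SD)/R_D. Equating: 23.6 V_SD² − 54.74 V_SD + 15.4 = 0, giving V_SD = 0.328 V (the root below V_ov).
I_D = (15.4 − 0.328) / 8.54 = 1.76 mA.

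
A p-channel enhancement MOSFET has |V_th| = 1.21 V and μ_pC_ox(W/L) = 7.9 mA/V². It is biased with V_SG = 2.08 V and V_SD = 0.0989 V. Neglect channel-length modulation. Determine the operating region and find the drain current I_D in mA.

Triode; I_D = 0.641 mA

V_ov = V_SG − |V_th| = 2.08 − 1.21 = 0.87 V.
Since V_SD = 0.0989 V < V_ov = 0.87 V, the device is in the triode region.
I_D = k_p [V_ov · V_SD − ½ V_SD²] = 7.9 × [0.87 × 0.0989 − 0.5 × 0.0989²] = 0.641 mA.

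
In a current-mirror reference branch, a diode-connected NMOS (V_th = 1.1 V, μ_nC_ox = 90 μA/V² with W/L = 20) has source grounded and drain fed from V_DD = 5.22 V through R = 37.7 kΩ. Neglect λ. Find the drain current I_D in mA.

With gate tied to drain, V_GS = V_DS ≥ V_GS − V_th, so the device is in saturation.
k_n = μ_nC_ox · (W/L) = 1.8 mA/V².
KCL at the drain: ½ k_n (V_GS − V_th)² = (V_DD − V_GS)/R.
Let x = V_GS − 1.1. Then 33.9 x² + x − 4.12 = 0, giving x = 0.334 V (positive root), so V_GS = 1.43 V.
I_D = (V_DD − V_GS)/R = (5.22 − 1.43) / 37.7 = 0.1 mA.

I_D = 0.100 mA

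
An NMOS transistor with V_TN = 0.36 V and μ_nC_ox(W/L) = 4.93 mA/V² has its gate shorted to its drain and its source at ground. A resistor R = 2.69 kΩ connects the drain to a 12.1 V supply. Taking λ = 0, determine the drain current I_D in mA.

I_D = 3.90 mA

With gate tied to drain, V_GS = V_DS ≥ V_GS − V_TN, so the device is in saturation.
KCL at the drain: ½ k_n (V_GS − V_TN)² = (V_DD − V_GS)/R.
Let x = V_GS − 0.36. Then 6.63 x² + x − 11.74 = 0, giving x = 1.26 V (positive root), so V_GS = 1.62 V.
I_D = (V_DD − V_GS)/R = (12.1 − 1.62) / 2.69 = 3.9 mA.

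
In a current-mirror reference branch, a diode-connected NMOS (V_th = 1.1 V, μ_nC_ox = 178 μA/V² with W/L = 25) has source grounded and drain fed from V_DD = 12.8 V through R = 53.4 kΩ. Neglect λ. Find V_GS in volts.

With gate tied to drain, V_GS = V_DS ≥ V_GS − V_th, so the device is in saturation.
k_n = μ_nC_ox · (W/L) = 4.45 mA/V².
KCL at the drain: ½ k_n (V_GS − V_th)² = (V_DD − V_GS)/R.
Let x = V_GS − 1.1. Then 119 x² + x − 11.7 = 0, giving x = 0.31 V (positive root), so V_GS = 1.41 V.
I_D = (V_DD − V_GS)/R = (12.8 − 1.41) / 53.4 = 0.213 mA.

V_GS = 1.41 V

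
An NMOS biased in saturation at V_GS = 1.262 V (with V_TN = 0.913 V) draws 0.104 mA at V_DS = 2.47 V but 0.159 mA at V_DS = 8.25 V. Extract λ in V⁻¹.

With V_GS fixed, I_D ∝ (1 + λ V_DS) in saturation, so I_D2/I_D1 = (1 + λ V_DS2)/(1 + λ V_DS1).
0.159/0.104 = 1.529 = (1 + 8.25 λ)/(1 + 2.47 λ).
Solving: λ (I_D1 V_DS2 − I_D2 V_DS1) = I_D2 − I_D1, so λ = (0.159 − 0.104) / (0.104 × 8.25 − 0.159 × 2.47) = 0.055 / 0.465 = 0.118 V⁻¹.

λ = 0.118 V⁻¹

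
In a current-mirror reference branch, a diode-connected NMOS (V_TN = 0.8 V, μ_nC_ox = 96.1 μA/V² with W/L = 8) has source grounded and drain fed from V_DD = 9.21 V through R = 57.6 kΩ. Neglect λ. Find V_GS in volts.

V_GS = 1.39 V

With gate tied to drain, V_GS = V_DS ≥ V_GS − V_TN, so the device is in saturation.
k_n = μ_nC_ox · (W/L) = 0.7688 mA/V².
KCL at the drain: ½ k_n (V_GS − V_TN)² = (V_DD − V_GS)/R.
Let x = V_GS − 0.8. Then 22.1 x² + x − 8.41 = 0, giving x = 0.594 V (positive root), so V_GS = 1.39 V.
I_D = (V_DD − V_GS)/R = (9.21 − 1.39) / 57.6 = 0.136 mA.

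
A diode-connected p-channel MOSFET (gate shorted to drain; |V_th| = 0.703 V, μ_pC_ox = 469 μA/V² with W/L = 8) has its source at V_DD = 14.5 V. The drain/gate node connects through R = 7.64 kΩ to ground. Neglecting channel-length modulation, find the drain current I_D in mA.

With gate tied to drain, V_SG = V_SD ≥ V_SG − |V_th|, so the device is in saturation.
k_p = μ_pC_ox · (W/L) = 3.752 mA/V².
KCL at the drain: ½ k_p (V_SG − |V_th|)² = (V_DD − V_SG)/R.
Let x = V_SG − 0.703. Then 14.3 x² + x − 13.8 = 0, giving x = 0.947 V (positive root), so V_SG = 1.65 V.
I_D = (V_DD − V_SG)/R = (14.5 − 1.65) / 7.64 = 1.68 mA.

I_D = 1.68 mA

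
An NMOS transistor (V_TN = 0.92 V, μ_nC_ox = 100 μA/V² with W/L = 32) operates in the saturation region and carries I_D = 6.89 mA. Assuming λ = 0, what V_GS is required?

k_n = μ_nC_ox · (W/L) = 3.2 mA/V².
In saturation I_D = ½ k_n (V_GS − V_TN)², so V_GS − V_TN = √(2 I_D / k_n) = √(2 × 6.89 / 3.2) = 2.08 V.
V_GS = 0.92 + 2.08 = 3 V.

V_GS = 3.00 V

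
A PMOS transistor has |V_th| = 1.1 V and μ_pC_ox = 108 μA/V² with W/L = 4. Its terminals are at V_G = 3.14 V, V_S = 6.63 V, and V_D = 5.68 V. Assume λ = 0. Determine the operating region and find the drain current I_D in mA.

V_SG = V_S − V_G = 6.63 − 3.14 = 3.49 V; V_SD = V_S − V_D = 6.63 − 5.68 = 0.95 V.
k_p = μ_pC_ox · (W/L) = 0.432 mA/V².
V_ov = V_SG − |V_th| = 3.49 − 1.1 = 2.39 V.
Since V_SD = 0.95 V < V_ov = 2.39 V, the device is in the triode region.
I_D = k_p [V_ov · V_SD − ½ V_SD²] = 0.432 × [2.39 × 0.95 − 0.5 × 0.95²] = 0.786 mA.

Triode; I_D = 0.786 mA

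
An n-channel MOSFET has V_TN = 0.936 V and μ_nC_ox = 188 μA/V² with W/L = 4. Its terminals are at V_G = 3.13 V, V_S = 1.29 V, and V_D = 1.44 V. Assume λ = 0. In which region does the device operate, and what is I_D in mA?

V_GS = V_G − V_S = 3.13 − 1.29 = 1.84 V; V_DS = V_D − V_S = 1.44 − 1.29 = 0.15 V.
k_n = μ_nC_ox · (W/L) = 0.752 mA/V².
V_ov = V_GS − V_TN = 1.84 − 0.936 = 0.904 V.
Since V_DS = 0.15 V < V_ov = 0.904 V, the device is in the triode region.
I_D = k_n [V_ov · V_DS − ½ V_DS²] = 0.752 × [0.904 × 0.15 − 0.5 × 0.15²] = 0.0935 mA.

Triode; I_D = 0.0935 mA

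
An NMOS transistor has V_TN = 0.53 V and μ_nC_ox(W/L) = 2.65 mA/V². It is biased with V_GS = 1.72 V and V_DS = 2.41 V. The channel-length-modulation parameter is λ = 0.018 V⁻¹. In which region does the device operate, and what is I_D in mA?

Saturation; I_D = 1.96 mA

V_ov = V_GS − V_TN = 1.72 − 0.53 = 1.19 V.
Since V_DS = 2.41 V ≥ V_ov = 1.19 V, the device is in saturation.
I_D = ½ k_n V_ov² (1 + λ V_DS) = 0.5 × 2.65 × 1.19² × (1 + 0.018 × 2.41) = 1.96 mA.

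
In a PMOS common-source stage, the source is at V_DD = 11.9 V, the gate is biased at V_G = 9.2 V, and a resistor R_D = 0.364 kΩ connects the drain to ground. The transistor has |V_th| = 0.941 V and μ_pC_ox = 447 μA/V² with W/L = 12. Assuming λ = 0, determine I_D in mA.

I_D = 8.30 mA

V_SG = V_DD − V_G = 11.9 − 9.2 = 2.7 V, so V_ov = 2.7 − 0.941 = 1.76 V.
k_p = μ_pC_ox · (W/L) = 5.364 mA/V².
Assume saturation: I_D = ½ k_p V_ov² = 0.5 × 5.364 × 1.76² = 8.3 mA, giving V_SD = V_DD − I_D R_D = 11.9 − 8.3 × 0.364 = 8.88 V.
V_SD = 8.88 V ≥ V_ov = 1.76 V, confirming saturation.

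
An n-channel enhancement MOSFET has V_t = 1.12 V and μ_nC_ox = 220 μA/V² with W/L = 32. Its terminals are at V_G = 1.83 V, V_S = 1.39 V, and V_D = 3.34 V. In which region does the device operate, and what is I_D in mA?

Cutoff; I_D = 0 mA

V_GS = V_G − V_S = 1.83 − 1.39 = 0.44 V; V_DS = V_D − V_S = 3.34 − 1.39 = 1.95 V.
V_GS = 0.44 V < V_t = 1.12 V, so the transistor is in cutoff.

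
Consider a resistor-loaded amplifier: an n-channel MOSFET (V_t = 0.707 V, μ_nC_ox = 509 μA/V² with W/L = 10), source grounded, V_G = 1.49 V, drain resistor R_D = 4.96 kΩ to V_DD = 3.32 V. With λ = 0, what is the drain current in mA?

I_D = 0.633 mA

V_GS = V_G = 1.49 V, so V_ov = 1.49 − 0.707 = 0.783 V.
k_n = μ_nC_ox · (W/L) = 5.09 mA/V².
Assume saturation: I_D = ½ k_n V_ov² = 0.5 × 5.09 × 0.783² = 1.56 mA, giving V_DS = V_DD − I_D R_D = 3.32 − 1.56 × 4.96 = -4.42 V.
But -4.42 V < V_ov = 0.783 V, so the device is actually in triode.
In triode I_D = k_n[V_ov V_DS − ½ V_DS²] and I_D = (V_DD − V_DS)/R_D. Equating: 12.6 V_DS² − 20.77 V_DS + 3.32 = 0, giving V_DS = 0.179 V (the root below V_ov).
I_D = (3.32 − 0.179) / 4.96 = 0.633 mA.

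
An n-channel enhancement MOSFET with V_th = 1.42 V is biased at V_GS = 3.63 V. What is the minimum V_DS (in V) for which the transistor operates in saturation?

V_DS,sat = 2.21 V

The boundary between triode and saturation is V_DS = V_GS − V_th = V_ov.
V_ov = 3.63 − 1.42 = 2.21 V.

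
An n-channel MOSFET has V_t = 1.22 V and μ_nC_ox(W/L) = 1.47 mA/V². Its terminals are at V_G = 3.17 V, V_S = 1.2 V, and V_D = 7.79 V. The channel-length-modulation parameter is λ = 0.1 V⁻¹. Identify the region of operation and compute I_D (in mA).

Saturation; I_D = 0.686 mA

V_GS = V_G − V_S = 3.17 − 1.2 = 1.97 V; V_DS = V_D − V_S = 7.79 − 1.2 = 6.59 V.
V_ov = V_GS − V_t = 1.97 − 1.22 = 0.75 V.
Since V_DS = 6.59 V ≥ V_ov = 0.75 V, the device is in saturation.
I_D = ½ k_n V_ov² (1 + λ V_DS) = 0.5 × 1.47 × 0.75² × (1 + 0.1 × 6.59) = 0.686 mA.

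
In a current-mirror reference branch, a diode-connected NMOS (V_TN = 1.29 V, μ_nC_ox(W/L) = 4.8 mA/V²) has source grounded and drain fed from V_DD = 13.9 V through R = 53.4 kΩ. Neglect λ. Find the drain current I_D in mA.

I_D = 0.230 mA

With gate tied to drain, V_GS = V_DS ≥ V_GS − V_TN, so the device is in saturation.
KCL at the drain: ½ k_n (V_GS − V_TN)² = (V_DD − V_GS)/R.
Let x = V_GS − 1.29. Then 128 x² + x − 12.61 = 0, giving x = 0.31 V (positive root), so V_GS = 1.6 V.
I_D = (V_DD − V_GS)/R = (13.9 − 1.6) / 53.4 = 0.23 mA.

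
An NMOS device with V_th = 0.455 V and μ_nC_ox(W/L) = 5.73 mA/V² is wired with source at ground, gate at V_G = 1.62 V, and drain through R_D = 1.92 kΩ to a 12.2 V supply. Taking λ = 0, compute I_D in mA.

V_GS = V_G = 1.62 V, so V_ov = 1.62 − 0.455 = 1.17 V.
Assume saturation: I_D = ½ k_n V_ov² = 0.5 × 5.73 × 1.17² = 3.89 mA, giving V_DS = V_DD − I_D R_D = 12.2 − 3.89 × 1.92 = 4.73 V.
V_DS = 4.73 V ≥ V_ov = 1.17 V, confirming saturation.

I_D = 3.89 mA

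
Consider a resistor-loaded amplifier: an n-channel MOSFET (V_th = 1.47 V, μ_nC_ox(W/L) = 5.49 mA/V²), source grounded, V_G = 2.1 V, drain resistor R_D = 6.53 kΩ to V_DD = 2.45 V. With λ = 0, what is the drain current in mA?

V_GS = V_G = 2.1 V, so V_ov = 2.1 − 1.47 = 0.63 V.
Assume saturation: I_D = ½ k_n V_ov² = 0.5 × 5.49 × 0.63² = 1.09 mA, giving V_DS = V_DD − I_D R_D = 2.45 − 1.09 × 6.53 = -4.66 V.
But -4.66 V < V_ov = 0.63 V, so the device is actually in triode.
In triode I_D = k_n[V_ov V_DS − ½ V_DS²] and I_D = (V_DD − V_DS)/R_D. Equating: 17.9 V_DS² − 23.59 V_DS + 2.45 = 0, giving V_DS = 0.114 V (the root below V_ov).
I_D = (2.45 − 0.114) / 6.53 = 0.358 mA.

I_D = 0.358 mA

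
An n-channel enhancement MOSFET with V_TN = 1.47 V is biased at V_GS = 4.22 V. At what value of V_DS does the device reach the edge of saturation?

The boundary between triode and saturation is V_DS = V_GS − V_TN = V_ov.
V_ov = 4.22 − 1.47 = 2.75 V.

V_DS,sat = 2.75 V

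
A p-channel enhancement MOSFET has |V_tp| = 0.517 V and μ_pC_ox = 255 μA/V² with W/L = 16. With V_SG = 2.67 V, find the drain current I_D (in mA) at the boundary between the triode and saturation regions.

I_D = 9.46 mA

At the boundary V_SD = V_ov = V_SG − |V_tp| = 2.67 − 0.517 = 2.15 V.
k_p = μ_pC_ox · (W/L) = 4.08 mA/V².
I_D = ½ k_p V_ov² = 0.5 × 4.08 × 2.15² = 9.46 mA.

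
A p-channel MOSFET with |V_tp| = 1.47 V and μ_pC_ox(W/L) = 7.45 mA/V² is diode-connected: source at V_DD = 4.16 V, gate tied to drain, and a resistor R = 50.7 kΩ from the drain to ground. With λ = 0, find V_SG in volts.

With gate tied to drain, V_SG = V_SD ≥ V_SG − |V_tp|, so the device is in saturation.
KCL at the drain: ½ k_p (V_SG − |V_tp|)² = (V_DD − V_SG)/R.
Let x = V_SG − 1.47. Then 189 x² + x − 2.69 = 0, giving x = 0.117 V (positive root), so V_SG = 1.59 V.
I_D = (V_DD − V_SG)/R = (4.16 − 1.59) / 50.7 = 0.0508 mA.

V_SG = 1.59 V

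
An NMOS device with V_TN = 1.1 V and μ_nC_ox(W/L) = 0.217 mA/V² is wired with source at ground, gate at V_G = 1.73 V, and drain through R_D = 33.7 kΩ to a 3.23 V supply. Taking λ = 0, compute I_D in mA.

I_D = 0.0431 mA

V_GS = V_G = 1.73 V, so V_ov = 1.73 − 1.1 = 0.63 V.
Assume saturation: I_D = ½ k_n V_ov² = 0.5 × 0.217 × 0.63² = 0.0431 mA, giving V_DS = V_DD − I_D R_D = 3.23 − 0.0431 × 33.7 = 1.78 V.
V_DS = 1.78 V ≥ V_ov = 0.63 V, confirming saturation.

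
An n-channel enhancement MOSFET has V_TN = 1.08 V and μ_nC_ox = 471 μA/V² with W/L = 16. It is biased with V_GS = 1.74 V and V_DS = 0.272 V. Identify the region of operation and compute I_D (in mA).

k_n = μ_nC_ox · (W/L) = 7.536 mA/V².
V_ov = V_GS − V_TN = 1.74 − 1.08 = 0.66 V.
Since V_DS = 0.272 V < V_ov = 0.66 V, the device is in the triode region.
I_D = k_n [V_ov · V_DS − ½ V_DS²] = 7.536 × [0.66 × 0.272 − 0.5 × 0.272²] = 1.07 mA.

Triode; I_D = 1.07 mA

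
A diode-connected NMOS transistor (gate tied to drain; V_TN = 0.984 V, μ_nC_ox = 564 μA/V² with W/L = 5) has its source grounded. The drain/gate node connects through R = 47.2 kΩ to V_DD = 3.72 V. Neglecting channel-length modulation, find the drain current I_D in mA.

I_D = 0.0538 mA

With gate tied to drain, V_GS = V_DS ≥ V_GS − V_TN, so the device is in saturation.
k_n = μ_nC_ox · (W/L) = 2.82 mA/V².
KCL at the drain: ½ k_n (V_GS − V_TN)² = (V_DD − V_GS)/R.
Let x = V_GS − 0.984. Then 66.6 x² + x − 2.736 = 0, giving x = 0.195 V (positive root), so V_GS = 1.18 V.
I_D = (V_DD − V_GS)/R = (3.72 − 1.18) / 47.2 = 0.0538 mA.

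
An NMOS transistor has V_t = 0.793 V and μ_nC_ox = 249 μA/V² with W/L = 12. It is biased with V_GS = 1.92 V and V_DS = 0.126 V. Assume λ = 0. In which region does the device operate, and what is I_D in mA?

Triode; I_D = 0.401 mA

k_n = μ_nC_ox · (W/L) = 2.988 mA/V².
V_ov = V_GS − V_t = 1.92 − 0.793 = 1.13 V.
Since V_DS = 0.126 V < V_ov = 1.13 V, the device is in the triode region.
I_D = k_n [V_ov · V_DS − ½ V_DS²] = 2.988 × [1.13 × 0.126 − 0.5 × 0.126²] = 0.401 mA.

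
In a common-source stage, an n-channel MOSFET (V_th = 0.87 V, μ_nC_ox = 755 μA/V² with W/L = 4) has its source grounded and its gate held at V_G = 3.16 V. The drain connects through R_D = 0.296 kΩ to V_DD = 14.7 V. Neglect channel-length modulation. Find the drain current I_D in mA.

I_D = 7.92 mA

V_GS = V_G = 3.16 V, so V_ov = 3.16 − 0.87 = 2.29 V.
k_n = μ_nC_ox · (W/L) = 3.02 mA/V².
Assume saturation: I_D = ½ k_n V_ov² = 0.5 × 3.02 × 2.29² = 7.92 mA, giving V_DS = V_DD − I_D R_D = 14.7 − 7.92 × 0.296 = 12.4 V.
V_DS = 12.4 V ≥ V_ov = 2.29 V, confirming saturation.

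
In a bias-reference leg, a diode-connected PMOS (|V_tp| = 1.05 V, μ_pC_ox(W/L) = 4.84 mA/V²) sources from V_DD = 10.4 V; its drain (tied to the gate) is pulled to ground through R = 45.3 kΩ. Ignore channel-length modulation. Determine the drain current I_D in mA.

I_D = 0.200 mA

With gate tied to drain, V_SG = V_SD ≥ V_SG − |V_tp|, so the device is in saturation.
KCL at the drain: ½ k_p (V_SG − |V_tp|)² = (V_DD − V_SG)/R.
Let x = V_SG − 1.05. Then 110 x² + x − 9.35 = 0, giving x = 0.288 V (positive root), so V_SG = 1.34 V.
I_D = (V_DD − V_SG)/R = (10.4 − 1.34) / 45.3 = 0.2 mA.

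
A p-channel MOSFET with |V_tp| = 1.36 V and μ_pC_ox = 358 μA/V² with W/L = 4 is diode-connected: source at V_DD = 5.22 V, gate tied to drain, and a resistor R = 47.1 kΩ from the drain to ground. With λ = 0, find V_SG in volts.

V_SG = 1.68 V

With gate tied to drain, V_SG = V_SD ≥ V_SG − |V_tp|, so the device is in saturation.
k_p = μ_pC_ox · (W/L) = 1.432 mA/V².
KCL at the drain: ½ k_p (V_SG − |V_tp|)² = (V_DD − V_SG)/R.
Let x = V_SG − 1.36. Then 33.7 x² + x − 3.86 = 0, giving x = 0.324 V (positive root), so V_SG = 1.68 V.
I_D = (V_DD − V_SG)/R = (5.22 − 1.68) / 47.1 = 0.0751 mA.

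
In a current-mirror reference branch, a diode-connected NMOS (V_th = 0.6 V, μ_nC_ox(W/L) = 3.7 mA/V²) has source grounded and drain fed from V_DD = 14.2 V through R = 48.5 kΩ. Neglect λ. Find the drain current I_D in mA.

With gate tied to drain, V_GS = V_DS ≥ V_GS − V_th, so the device is in saturation.
KCL at the drain: ½ k_n (V_GS − V_th)² = (V_DD − V_GS)/R.
Let x = V_GS − 0.6. Then 89.7 x² + x − 13.6 = 0, giving x = 0.384 V (positive root), so V_GS = 0.984 V.
I_D = (V_DD − V_GS)/R = (14.2 − 0.984) / 48.5 = 0.272 mA.

I_D = 0.272 mA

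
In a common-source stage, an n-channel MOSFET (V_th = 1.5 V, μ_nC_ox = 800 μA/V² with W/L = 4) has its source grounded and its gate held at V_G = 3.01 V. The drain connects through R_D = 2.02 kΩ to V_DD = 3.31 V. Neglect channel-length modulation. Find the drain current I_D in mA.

I_D = 1.47 mA

V_GS = V_G = 3.01 V, so V_ov = 3.01 − 1.5 = 1.51 V.
k_n = μ_nC_ox · (W/L) = 3.2 mA/V².
Assume saturation: I_D = ½ k_n V_ov² = 0.5 × 3.2 × 1.51² = 3.65 mA, giving V_DS = V_DD − I_D R_D = 3.31 − 3.65 × 2.02 = -4.06 V.
But -4.06 V < V_ov = 1.51 V, so the device is actually in triode.
In triode I_D = k_n[V_ov V_DS − ½ V_DS²] and I_D = (V_DD − V_DS)/R_D. Equating: 3.23 V_DS² − 10.76 V_DS + 3.31 = 0, giving V_DS = 0.343 V (the root below V_ov).
I_D = (3.31 − 0.343) / 2.02 = 1.47 mA.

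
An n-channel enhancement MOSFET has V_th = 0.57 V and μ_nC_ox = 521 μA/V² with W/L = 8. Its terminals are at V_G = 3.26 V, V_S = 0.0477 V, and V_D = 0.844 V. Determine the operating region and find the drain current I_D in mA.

V_GS = V_G − V_S = 3.26 − 0.0477 = 3.21 V; V_DS = V_D − V_S = 0.844 − 0.0477 = 0.796 V.
k_n = μ_nC_ox · (W/L) = 4.168 mA/V².
V_ov = V_GS − V_th = 3.21 − 0.57 = 2.64 V.
Since V_DS = 0.796 V < V_ov = 2.64 V, the device is in the triode region.
I_D = k_n [V_ov · V_DS − ½ V_DS²] = 4.168 × [2.64 × 0.796 − 0.5 × 0.796²] = 7.45 mA.

Triode; I_D = 7.45 mA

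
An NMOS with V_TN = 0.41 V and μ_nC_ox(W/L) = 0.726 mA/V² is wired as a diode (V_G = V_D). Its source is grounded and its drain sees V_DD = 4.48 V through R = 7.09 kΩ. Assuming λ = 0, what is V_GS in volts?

With gate tied to drain, V_GS = V_DS ≥ V_GS − V_TN, so the device is in saturation.
KCL at the drain: ½ k_n (V_GS − V_TN)² = (V_DD − V_GS)/R.
Let x = V_GS − 0.41. Then 2.57 x² + x − 4.07 = 0, giving x = 1.08 V (positive root), so V_GS = 1.49 V.
I_D = (V_DD − V_GS)/R = (4.48 − 1.49) / 7.09 = 0.422 mA.

V_GS = 1.49 V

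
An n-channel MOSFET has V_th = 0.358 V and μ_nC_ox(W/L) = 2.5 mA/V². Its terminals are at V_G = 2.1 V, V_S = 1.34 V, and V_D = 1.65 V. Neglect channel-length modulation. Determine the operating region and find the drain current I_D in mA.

V_GS = V_G − V_S = 2.1 − 1.34 = 0.76 V; V_DS = V_D − V_S = 1.65 − 1.34 = 0.31 V.
V_ov = V_GS − V_th = 0.76 − 0.358 = 0.402 V.
Since V_DS = 0.31 V < V_ov = 0.402 V, the device is in the triode region.
I_D = k_n [V_ov · V_DS − ½ V_DS²] = 2.5 × [0.402 × 0.31 − 0.5 × 0.31²] = 0.191 mA.

Triode; I_D = 0.191 mA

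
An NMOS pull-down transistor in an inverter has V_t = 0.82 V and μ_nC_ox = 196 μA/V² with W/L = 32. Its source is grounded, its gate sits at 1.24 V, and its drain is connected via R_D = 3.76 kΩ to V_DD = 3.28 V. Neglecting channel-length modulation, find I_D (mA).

V_GS = V_G = 1.24 V, so V_ov = 1.24 − 0.82 = 0.42 V.
k_n = μ_nC_ox · (W/L) = 6.272 mA/V².
Assume saturation: I_D = ½ k_n V_ov² = 0.5 × 6.272 × 0.42² = 0.553 mA, giving V_DS = V_DD − I_D R_D = 3.28 − 0.553 × 3.76 = 1.2 V.
V_DS = 1.2 V ≥ V_ov = 0.42 V, confirming saturation.

I_D = 0.553 mA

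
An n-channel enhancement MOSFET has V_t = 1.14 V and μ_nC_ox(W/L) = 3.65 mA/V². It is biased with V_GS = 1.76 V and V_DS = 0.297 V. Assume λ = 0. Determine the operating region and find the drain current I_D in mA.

Triode; I_D = 0.511 mA

V_ov = V_GS − V_t = 1.76 − 1.14 = 0.62 V.
Since V_DS = 0.297 V < V_ov = 0.62 V, the device is in the triode region.
I_D = k_n [V_ov · V_DS − ½ V_DS²] = 3.65 × [0.62 × 0.297 − 0.5 × 0.297²] = 0.511 mA.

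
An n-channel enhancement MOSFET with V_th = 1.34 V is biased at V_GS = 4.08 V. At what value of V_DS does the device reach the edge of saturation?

V_DS,sat = 2.74 V

The boundary between triode and saturation is V_DS = V_GS − V_th = V_ov.
V_ov = 4.08 − 1.34 = 2.74 V.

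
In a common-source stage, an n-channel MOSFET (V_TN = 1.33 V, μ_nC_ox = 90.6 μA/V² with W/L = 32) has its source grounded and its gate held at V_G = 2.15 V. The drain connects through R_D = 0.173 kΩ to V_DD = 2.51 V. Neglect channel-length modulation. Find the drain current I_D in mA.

I_D = 0.975 mA

V_GS = V_G = 2.15 V, so V_ov = 2.15 − 1.33 = 0.82 V.
k_n = μ_nC_ox · (W/L) = 2.899 mA/V².
Assume saturation: I_D = ½ k_n V_ov² = 0.5 × 2.899 × 0.82² = 0.975 mA, giving V_DS = V_DD − I_D R_D = 2.51 − 0.975 × 0.173 = 2.34 V.
V_DS = 2.34 V ≥ V_ov = 0.82 V, confirming saturation.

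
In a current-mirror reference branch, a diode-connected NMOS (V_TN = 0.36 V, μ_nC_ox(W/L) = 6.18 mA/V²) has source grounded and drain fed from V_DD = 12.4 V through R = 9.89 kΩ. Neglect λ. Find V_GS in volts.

With gate tied to drain, V_GS = V_DS ≥ V_GS − V_TN, so the device is in saturation.
KCL at the drain: ½ k_n (V_GS − V_TN)² = (V_DD − V_GS)/R.
Let x = V_GS − 0.36. Then 30.6 x² + x − 12.04 = 0, giving x = 0.612 V (positive root), so V_GS = 0.972 V.
I_D = (V_DD − V_GS)/R = (12.4 − 0.972) / 9.89 = 1.16 mA.

V_GS = 0.972 V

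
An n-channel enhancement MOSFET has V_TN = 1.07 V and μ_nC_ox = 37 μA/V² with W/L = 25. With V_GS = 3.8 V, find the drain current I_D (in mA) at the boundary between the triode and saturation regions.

I_D = 3.45 mA

At the boundary V_DS = V_ov = V_GS − V_TN = 3.8 − 1.07 = 2.73 V.
k_n = μ_nC_ox · (W/L) = 0.925 mA/V².
I_D = ½ k_n V_ov² = 0.5 × 0.925 × 2.73² = 3.45 mA.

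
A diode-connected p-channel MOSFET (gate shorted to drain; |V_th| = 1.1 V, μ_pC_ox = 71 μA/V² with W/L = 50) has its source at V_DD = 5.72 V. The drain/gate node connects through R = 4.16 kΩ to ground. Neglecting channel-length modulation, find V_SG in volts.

With gate tied to drain, V_SG = V_SD ≥ V_SG − |V_th|, so the device is in saturation.
k_p = μ_pC_ox · (W/L) = 3.55 mA/V².
KCL at the drain: ½ k_p (V_SG − |V_th|)² = (V_DD − V_SG)/R.
Let x = V_SG − 1.1. Then 7.38 x² + x − 4.62 = 0, giving x = 0.726 V (positive root), so V_SG = 1.83 V.
I_D = (V_DD − V_SG)/R = (5.72 − 1.83) / 4.16 = 0.936 mA.

V_SG = 1.83 V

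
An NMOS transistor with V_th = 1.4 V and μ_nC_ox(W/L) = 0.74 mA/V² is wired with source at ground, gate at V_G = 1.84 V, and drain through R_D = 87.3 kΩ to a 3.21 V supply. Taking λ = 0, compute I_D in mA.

V_GS = V_G = 1.84 V, so V_ov = 1.84 − 1.4 = 0.44 V.
Assume saturation: I_D = ½ k_n V_ov² = 0.5 × 0.74 × 0.44² = 0.0716 mA, giving V_DS = V_DD − I_D R_D = 3.21 − 0.0716 × 87.3 = -3.04 V.
But -3.04 V < V_ov = 0.44 V, so the device is actually in triode.
In triode I_D = k_n[V_ov V_DS − ½ V_DS²] and I_D = (V_DD − V_DS)/R_D. Equating: 32.3 V_DS² − 29.42 V_DS + 3.21 = 0, giving V_DS = 0.127 V (the root below V_ov).
I_D = (3.21 − 0.127) / 87.3 = 0.0353 mA.

I_D = 0.0353 mA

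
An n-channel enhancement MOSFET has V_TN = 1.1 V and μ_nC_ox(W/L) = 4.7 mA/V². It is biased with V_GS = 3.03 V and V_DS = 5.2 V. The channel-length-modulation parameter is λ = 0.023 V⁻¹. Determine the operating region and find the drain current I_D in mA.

Saturation; I_D = 9.80 mA

V_ov = V_GS − V_TN = 3.03 − 1.1 = 1.93 V.
Since V_DS = 5.2 V ≥ V_ov = 1.93 V, the device is in saturation.
I_D = ½ k_n V_ov² (1 + λ V_DS) = 0.5 × 4.7 × 1.93² × (1 + 0.023 × 5.2) = 9.8 mA.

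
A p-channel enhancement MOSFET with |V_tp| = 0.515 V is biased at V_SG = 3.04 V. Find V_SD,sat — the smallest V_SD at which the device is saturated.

V_SD,sat = 2.52 V

The boundary between triode and saturation is V_SD = V_SG − |V_tp| = V_ov.
V_ov = 3.04 − 0.515 = 2.52 V.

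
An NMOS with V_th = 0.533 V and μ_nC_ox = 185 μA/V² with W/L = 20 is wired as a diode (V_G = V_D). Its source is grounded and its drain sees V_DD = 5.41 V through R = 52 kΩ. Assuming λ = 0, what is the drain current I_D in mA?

With gate tied to drain, V_GS = V_DS ≥ V_GS − V_th, so the device is in saturation.
k_n = μ_nC_ox · (W/L) = 3.7 mA/V².
KCL at the drain: ½ k_n (V_GS − V_th)² = (V_DD − V_GS)/R.
Let x = V_GS − 0.533. Then 96.2 x² + x − 4.877 = 0, giving x = 0.22 V (positive root), so V_GS = 0.753 V.
I_D = (V_DD − V_GS)/R = (5.41 − 0.753) / 52 = 0.0896 mA.

I_D = 0.0896 mA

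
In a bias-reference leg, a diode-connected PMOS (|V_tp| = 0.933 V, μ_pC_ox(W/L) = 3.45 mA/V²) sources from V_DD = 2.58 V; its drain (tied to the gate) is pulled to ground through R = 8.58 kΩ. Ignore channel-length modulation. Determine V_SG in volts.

V_SG = 1.23 V

With gate tied to drain, V_SG = V_SD ≥ V_SG − |V_tp|, so the device is in saturation.
KCL at the drain: ½ k_p (V_SG − |V_tp|)² = (V_DD − V_SG)/R.
Let x = V_SG − 0.933. Then 14.8 x² + x − 1.647 = 0, giving x = 0.302 V (positive root), so V_SG = 1.23 V.
I_D = (V_DD − V_SG)/R = (2.58 − 1.23) / 8.58 = 0.157 mA.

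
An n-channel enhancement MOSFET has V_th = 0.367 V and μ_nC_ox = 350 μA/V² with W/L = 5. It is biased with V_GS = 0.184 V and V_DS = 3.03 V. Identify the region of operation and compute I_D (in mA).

Cutoff; I_D = 0 mA

V_GS = 0.184 V < V_th = 0.367 V, so the transistor is in cutoff.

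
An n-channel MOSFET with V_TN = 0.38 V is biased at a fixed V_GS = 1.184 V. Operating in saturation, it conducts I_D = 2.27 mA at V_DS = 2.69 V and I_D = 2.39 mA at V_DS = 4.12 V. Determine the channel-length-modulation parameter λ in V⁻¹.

With V_GS fixed, I_D ∝ (1 + λ V_DS) in saturation, so I_D2/I_D1 = (1 + λ V_DS2)/(1 + λ V_DS1).
2.39/2.27 = 1.053 = (1 + 4.12 λ)/(1 + 2.69 λ).
Solving: λ (I_D1 V_DS2 − I_D2 V_DS1) = I_D2 − I_D1, so λ = (2.39 − 2.27) / (2.27 × 4.12 − 2.39 × 2.69) = 0.12 / 2.92 = 0.041 V⁻¹.

λ = 0.0410 V⁻¹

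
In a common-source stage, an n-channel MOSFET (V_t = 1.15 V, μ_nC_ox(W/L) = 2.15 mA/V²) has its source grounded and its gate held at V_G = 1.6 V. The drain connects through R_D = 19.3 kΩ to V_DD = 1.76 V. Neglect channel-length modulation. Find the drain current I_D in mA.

I_D = 0.0860 mA

V_GS = V_G = 1.6 V, so V_ov = 1.6 − 1.15 = 0.45 V.
Assume saturation: I_D = ½ k_n V_ov² = 0.5 × 2.15 × 0.45² = 0.218 mA, giving V_DS = V_DD − I_D R_D = 1.76 − 0.218 × 19.3 = -2.44 V.
But -2.44 V < V_ov = 0.45 V, so the device is actually in triode.
In triode I_D = k_n[V_ov V_DS − ½ V_DS²] and I_D = (V_DD − V_DS)/R_D. Equating: 20.7 V_DS² − 19.67 V_DS + 1.76 = 0, giving V_DS = 0.1 V (the root below V_ov).
I_D = (1.76 − 0.1) / 19.3 = 0.086 mA.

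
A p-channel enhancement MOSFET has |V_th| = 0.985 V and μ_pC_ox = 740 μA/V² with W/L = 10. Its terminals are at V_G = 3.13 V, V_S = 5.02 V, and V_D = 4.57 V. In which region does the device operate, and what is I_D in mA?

Triode; I_D = 2.26 mA

V_SG = V_S − V_G = 5.02 − 3.13 = 1.89 V; V_SD = V_S − V_D = 5.02 − 4.57 = 0.45 V.
k_p = μ_pC_ox · (W/L) = 7.4 mA/V².
V_ov = V_SG − |V_th| = 1.89 − 0.985 = 0.905 V.
Since V_SD = 0.45 V < V_ov = 0.905 V, the device is in the triode region.
I_D = k_p [V_ov · V_SD − ½ V_SD²] = 7.4 × [0.905 × 0.45 − 0.5 × 0.45²] = 2.26 mA.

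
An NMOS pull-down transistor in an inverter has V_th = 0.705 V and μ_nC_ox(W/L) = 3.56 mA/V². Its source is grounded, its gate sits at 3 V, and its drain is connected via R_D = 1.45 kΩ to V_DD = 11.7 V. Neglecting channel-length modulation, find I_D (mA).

V_GS = V_G = 3 V, so V_ov = 3 − 0.705 = 2.29 V.
Assume saturation: I_D = ½ k_n V_ov² = 0.5 × 3.56 × 2.29² = 9.38 mA, giving V_DS = V_DD − I_D R_D = 11.7 − 9.38 × 1.45 = -1.89 V.
But -1.89 V < V_ov = 2.29 V, so the device is actually in triode.
In triode I_D = k_n[V_ov V_DS − ½ V_DS²] and I_D = (V_DD − V_DS)/R_D. Equating: 2.58 V_DS² − 12.85 V_DS + 11.7 = 0, giving V_DS = 1.2 V (the root below V_ov).
I_D = (11.7 − 1.2) / 1.45 = 7.24 mA.

I_D = 7.24 mA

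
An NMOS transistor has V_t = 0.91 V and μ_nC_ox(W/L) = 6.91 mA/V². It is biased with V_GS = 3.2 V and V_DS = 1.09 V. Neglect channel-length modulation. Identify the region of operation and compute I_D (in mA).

V_ov = V_GS − V_t = 3.2 − 0.91 = 2.29 V.
Since V_DS = 1.09 V < V_ov = 2.29 V, the device is in the triode region.
I_D = k_n [V_ov · V_DS − ½ V_DS²] = 6.91 × [2.29 × 1.09 − 0.5 × 1.09²] = 13.1 mA.

Triode; I_D = 13.1 mA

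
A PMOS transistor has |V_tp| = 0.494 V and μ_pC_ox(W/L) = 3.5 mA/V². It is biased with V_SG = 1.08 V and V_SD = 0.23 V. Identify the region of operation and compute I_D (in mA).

Triode; I_D = 0.379 mA

V_ov = V_SG − |V_tp| = 1.08 − 0.494 = 0.586 V.
Since V_SD = 0.23 V < V_ov = 0.586 V, the device is in the triode region.
I_D = k_p [V_ov · V_SD − ½ V_SD²] = 3.5 × [0.586 × 0.23 − 0.5 × 0.23²] = 0.379 mA.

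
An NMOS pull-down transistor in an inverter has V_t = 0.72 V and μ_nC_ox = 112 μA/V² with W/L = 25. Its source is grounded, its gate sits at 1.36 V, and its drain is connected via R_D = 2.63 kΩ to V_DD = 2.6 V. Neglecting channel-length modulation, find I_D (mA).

I_D = 0.573 mA

V_GS = V_G = 1.36 V, so V_ov = 1.36 − 0.72 = 0.64 V.
k_n = μ_nC_ox · (W/L) = 2.8 mA/V².
Assume saturation: I_D = ½ k_n V_ov² = 0.5 × 2.8 × 0.64² = 0.573 mA, giving V_DS = V_DD − I_D R_D = 2.6 − 0.573 × 2.63 = 1.09 V.
V_DS = 1.09 V ≥ V_ov = 0.64 V, confirming saturation.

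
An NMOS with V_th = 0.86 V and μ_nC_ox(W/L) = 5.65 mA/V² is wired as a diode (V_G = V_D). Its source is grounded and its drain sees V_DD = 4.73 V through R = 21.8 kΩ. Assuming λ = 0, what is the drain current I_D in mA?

I_D = 0.166 mA

With gate tied to drain, V_GS = V_DS ≥ V_GS − V_th, so the device is in saturation.
KCL at the drain: ½ k_n (V_GS − V_th)² = (V_DD − V_GS)/R.
Let x = V_GS − 0.86. Then 61.6 x² + x − 3.87 = 0, giving x = 0.243 V (positive root), so V_GS = 1.1 V.
I_D = (V_DD − V_GS)/R = (4.73 − 1.1) / 21.8 = 0.166 mA.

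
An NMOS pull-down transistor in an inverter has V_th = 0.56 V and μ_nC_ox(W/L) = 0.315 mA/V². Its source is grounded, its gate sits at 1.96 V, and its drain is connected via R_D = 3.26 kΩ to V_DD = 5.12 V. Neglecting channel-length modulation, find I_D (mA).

V_GS = V_G = 1.96 V, so V_ov = 1.96 − 0.56 = 1.4 V.
Assume saturation: I_D = ½ k_n V_ov² = 0.5 × 0.315 × 1.4² = 0.309 mA, giving V_DS = V_DD − I_D R_D = 5.12 − 0.309 × 3.26 = 4.11 V.
V_DS = 4.11 V ≥ V_ov = 1.4 V, confirming saturation.

I_D = 0.309 mA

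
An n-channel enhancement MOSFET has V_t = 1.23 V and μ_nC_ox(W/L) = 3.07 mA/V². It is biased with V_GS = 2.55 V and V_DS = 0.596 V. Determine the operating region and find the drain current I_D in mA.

Triode; I_D = 1.87 mA

V_ov = V_GS − V_t = 2.55 − 1.23 = 1.32 V.
Since V_DS = 0.596 V < V_ov = 1.32 V, the device is in the triode region.
I_D = k_n [V_ov · V_DS − ½ V_DS²] = 3.07 × [1.32 × 0.596 − 0.5 × 0.596²] = 1.87 mA.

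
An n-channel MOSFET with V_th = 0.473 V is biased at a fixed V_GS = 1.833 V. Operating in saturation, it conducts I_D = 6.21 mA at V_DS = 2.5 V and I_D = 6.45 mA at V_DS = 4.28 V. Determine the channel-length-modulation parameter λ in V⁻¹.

With V_GS fixed, I_D ∝ (1 + λ V_DS) in saturation, so I_D2/I_D1 = (1 + λ V_DS2)/(1 + λ V_DS1).
6.45/6.21 = 1.039 = (1 + 4.28 λ)/(1 + 2.5 λ).
Solving: λ (I_D1 V_DS2 − I_D2 V_DS1) = I_D2 − I_D1, so λ = (6.45 − 6.21) / (6.21 × 4.28 − 6.45 × 2.5) = 0.24 / 10.5 = 0.023 V⁻¹.

λ = 0.0230 V⁻¹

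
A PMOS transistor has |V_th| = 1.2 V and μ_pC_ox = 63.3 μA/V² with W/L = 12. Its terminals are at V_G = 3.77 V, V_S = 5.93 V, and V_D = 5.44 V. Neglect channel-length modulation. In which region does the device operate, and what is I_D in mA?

Triode; I_D = 0.266 mA

V_SG = V_S − V_G = 5.93 − 3.77 = 2.16 V; V_SD = V_S − V_D = 5.93 − 5.44 = 0.49 V.
k_p = μ_pC_ox · (W/L) = 0.7596 mA/V².
V_ov = V_SG − |V_th| = 2.16 − 1.2 = 0.96 V.
Since V_SD = 0.49 V < V_ov = 0.96 V, the device is in the triode region.
I_D = k_p [V_ov · V_SD − ½ V_SD²] = 0.7596 × [0.96 × 0.49 − 0.5 × 0.49²] = 0.266 mA.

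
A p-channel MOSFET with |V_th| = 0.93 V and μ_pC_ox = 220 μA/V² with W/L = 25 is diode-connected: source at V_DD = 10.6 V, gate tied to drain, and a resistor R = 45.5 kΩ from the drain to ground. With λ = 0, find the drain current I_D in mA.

I_D = 0.207 mA

With gate tied to drain, V_SG = V_SD ≥ V_SG − |V_th|, so the device is in saturation.
k_p = μ_pC_ox · (W/L) = 5.5 mA/V².
KCL at the drain: ½ k_p (V_SG − |V_th|)² = (V_DD − V_SG)/R.
Let x = V_SG − 0.93. Then 125 x² + x − 9.67 = 0, giving x = 0.274 V (positive root), so V_SG = 1.2 V.
I_D = (V_DD − V_SG)/R = (10.6 − 1.2) / 45.5 = 0.207 mA.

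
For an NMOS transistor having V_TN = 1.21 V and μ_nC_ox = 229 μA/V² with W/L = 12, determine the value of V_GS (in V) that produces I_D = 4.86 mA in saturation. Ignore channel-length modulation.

V_GS = 3.09 V

k_n = μ_nC_ox · (W/L) = 2.748 mA/V².
In saturation I_D = ½ k_n (V_GS − V_TN)², so V_GS − V_TN = √(2 I_D / k_n) = √(2 × 4.86 / 2.748) = 1.88 V.
V_GS = 1.21 + 1.88 = 3.09 V.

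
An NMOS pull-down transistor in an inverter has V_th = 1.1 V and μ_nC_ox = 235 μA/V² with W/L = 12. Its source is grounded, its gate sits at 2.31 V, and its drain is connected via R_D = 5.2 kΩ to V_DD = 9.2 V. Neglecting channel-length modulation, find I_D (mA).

V_GS = V_G = 2.31 V, so V_ov = 2.31 − 1.1 = 1.21 V.
k_n = μ_nC_ox · (W/L) = 2.82 mA/V².
Assume saturation: I_D = ½ k_n V_ov² = 0.5 × 2.82 × 1.21² = 2.06 mA, giving V_DS = V_DD − I_D R_D = 9.2 − 2.06 × 5.2 = -1.53 V.
But -1.53 V < V_ov = 1.21 V, so the device is actually in triode.
In triode I_D = k_n[V_ov V_DS − ½ V_DS²] and I_D = (V_DD − V_DS)/R_D. Equating: 7.33 V_DS² − 18.74 V_DS + 9.2 = 0, giving V_DS = 0.663 V (the root below V_ov).
I_D = (9.2 − 0.663) / 5.2 = 1.64 mA.

I_D = 1.64 mA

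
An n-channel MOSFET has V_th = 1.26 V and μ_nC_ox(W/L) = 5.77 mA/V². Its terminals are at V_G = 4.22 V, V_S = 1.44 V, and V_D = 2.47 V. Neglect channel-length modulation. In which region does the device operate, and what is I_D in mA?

V_GS = V_G − V_S = 4.22 − 1.44 = 2.78 V; V_DS = V_D − V_S = 2.47 − 1.44 = 1.03 V.
V_ov = V_GS − V_th = 2.78 − 1.26 = 1.52 V.
Since V_DS = 1.03 V < V_ov = 1.52 V, the device is in the triode region.
I_D = k_n [V_ov · V_DS − ½ V_DS²] = 5.77 × [1.52 × 1.03 − 0.5 × 1.03²] = 5.97 mA.

Triode; I_D = 5.97 mA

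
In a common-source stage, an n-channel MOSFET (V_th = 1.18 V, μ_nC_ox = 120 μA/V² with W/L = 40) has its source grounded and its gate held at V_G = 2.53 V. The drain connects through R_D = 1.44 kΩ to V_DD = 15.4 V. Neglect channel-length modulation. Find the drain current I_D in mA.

V_GS = V_G = 2.53 V, so V_ov = 2.53 − 1.18 = 1.35 V.
k_n = μ_nC_ox · (W/L) = 4.8 mA/V².
Assume saturation: I_D = ½ k_n V_ov² = 0.5 × 4.8 × 1.35² = 4.37 mA, giving V_DS = V_DD − I_D R_D = 15.4 − 4.37 × 1.44 = 9.1 V.
V_DS = 9.1 V ≥ V_ov = 1.35 V, confirming saturation.

I_D = 4.37 mA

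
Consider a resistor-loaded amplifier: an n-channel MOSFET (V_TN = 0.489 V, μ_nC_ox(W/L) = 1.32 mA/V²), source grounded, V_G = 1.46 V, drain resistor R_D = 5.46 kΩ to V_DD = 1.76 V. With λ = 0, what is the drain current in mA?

V_GS = V_G = 1.46 V, so V_ov = 1.46 − 0.489 = 0.971 V.
Assume saturation: I_D = ½ k_n V_ov² = 0.5 × 1.32 × 0.971² = 0.622 mA, giving V_DS = V_DD − I_D R_D = 1.76 − 0.622 × 5.46 = -1.64 V.
But -1.64 V < V_ov = 0.971 V, so the device is actually in triode.
In triode I_D = k_n[V_ov V_DS − ½ V_DS²] and I_D = (V_DD − V_DS)/R_D. Equating: 3.6 V_DS² − 7.998 V_DS + 1.76 = 0, giving V_DS = 0.248 V (the root below V_ov).
I_D = (1.76 − 0.248) / 5.46 = 0.277 mA.

I_D = 0.277 mA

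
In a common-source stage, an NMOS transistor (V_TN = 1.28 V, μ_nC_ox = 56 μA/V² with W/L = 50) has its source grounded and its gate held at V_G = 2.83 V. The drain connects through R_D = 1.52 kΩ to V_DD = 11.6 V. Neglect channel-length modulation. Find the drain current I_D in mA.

I_D = 3.36 mA

V_GS = V_G = 2.83 V, so V_ov = 2.83 − 1.28 = 1.55 V.
k_n = μ_nC_ox · (W/L) = 2.8 mA/V².
Assume saturation: I_D = ½ k_n V_ov² = 0.5 × 2.8 × 1.55² = 3.36 mA, giving V_DS = V_DD − I_D R_D = 11.6 − 3.36 × 1.52 = 6.49 V.
V_DS = 6.49 V ≥ V_ov = 1.55 V, confirming saturation.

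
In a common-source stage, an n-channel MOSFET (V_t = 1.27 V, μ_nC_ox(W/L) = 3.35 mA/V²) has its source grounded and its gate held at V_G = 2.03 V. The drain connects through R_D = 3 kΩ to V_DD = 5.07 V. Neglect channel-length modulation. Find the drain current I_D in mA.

I_D = 0.967 mA

V_GS = V_G = 2.03 V, so V_ov = 2.03 − 1.27 = 0.76 V.
Assume saturation: I_D = ½ k_n V_ov² = 0.5 × 3.35 × 0.76² = 0.967 mA, giving V_DS = V_DD − I_D R_D = 5.07 − 0.967 × 3 = 2.17 V.
V_DS = 2.17 V ≥ V_ov = 0.76 V, confirming saturation.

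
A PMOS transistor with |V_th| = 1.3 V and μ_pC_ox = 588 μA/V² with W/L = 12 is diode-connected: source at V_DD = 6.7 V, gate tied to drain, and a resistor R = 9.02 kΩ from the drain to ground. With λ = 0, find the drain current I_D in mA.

I_D = 0.555 mA

With gate tied to drain, V_SG = V_SD ≥ V_SG − |V_th|, so the device is in saturation.
k_p = μ_pC_ox · (W/L) = 7.056 mA/V².
KCL at the drain: ½ k_p (V_SG − |V_th|)² = (V_DD − V_SG)/R.
Let x = V_SG − 1.3. Then 31.8 x² + x − 5.4 = 0, giving x = 0.397 V (positive root), so V_SG = 1.7 V.
I_D = (V_DD − V_SG)/R = (6.7 − 1.7) / 9.02 = 0.555 mA.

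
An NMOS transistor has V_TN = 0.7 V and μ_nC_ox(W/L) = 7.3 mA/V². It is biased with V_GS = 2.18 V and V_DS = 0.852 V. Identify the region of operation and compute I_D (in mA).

V_ov = V_GS − V_TN = 2.18 − 0.7 = 1.48 V.
Since V_DS = 0.852 V < V_ov = 1.48 V, the device is in the triode region.
I_D = k_n [V_ov · V_DS − ½ V_DS²] = 7.3 × [1.48 × 0.852 − 0.5 × 0.852²] = 6.56 mA.

Triode; I_D = 6.56 mA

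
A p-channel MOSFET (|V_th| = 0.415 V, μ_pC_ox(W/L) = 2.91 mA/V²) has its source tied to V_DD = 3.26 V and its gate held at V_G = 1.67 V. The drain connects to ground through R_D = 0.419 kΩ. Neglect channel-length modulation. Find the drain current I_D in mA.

V_SG = V_DD − V_G = 3.26 − 1.67 = 1.59 V, so V_ov = 1.59 − 0.415 = 1.17 V.
Assume saturation: I_D = ½ k_p V_ov² = 0.5 × 2.91 × 1.17² = 2.01 mA, giving V_SD = V_DD − I_D R_D = 3.26 − 2.01 × 0.419 = 2.42 V.
V_SD = 2.42 V ≥ V_ov = 1.17 V, confirming saturation.

I_D = 2.01 mA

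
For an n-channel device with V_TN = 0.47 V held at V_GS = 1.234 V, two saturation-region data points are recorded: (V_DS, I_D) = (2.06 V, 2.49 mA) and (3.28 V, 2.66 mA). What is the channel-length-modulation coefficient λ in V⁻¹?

With V_GS fixed, I_D ∝ (1 + λ V_DS) in saturation, so I_D2/I_D1 = (1 + λ V_DS2)/(1 + λ V_DS1).
2.66/2.49 = 1.068 = (1 + 3.28 λ)/(1 + 2.06 λ).
Solving: λ (I_D1 V_DS2 − I_D2 V_DS1) = I_D2 − I_D1, so λ = (2.66 − 2.49) / (2.49 × 3.28 − 2.66 × 2.06) = 0.17 / 2.69 = 0.0633 V⁻¹.

λ = 0.0633 V⁻¹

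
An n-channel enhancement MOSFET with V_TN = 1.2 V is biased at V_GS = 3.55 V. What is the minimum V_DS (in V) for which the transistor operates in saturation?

V_DS,sat = 2.35 V

The boundary between triode and saturation is V_DS = V_GS − V_TN = V_ov.
V_ov = 3.55 − 1.2 = 2.35 V.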